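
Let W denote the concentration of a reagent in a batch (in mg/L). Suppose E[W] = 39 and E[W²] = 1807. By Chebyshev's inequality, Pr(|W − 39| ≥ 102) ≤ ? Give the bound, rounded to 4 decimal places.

0.0275

Var(W) = E[W²] − (E[W])² = 1807 − 1521 = 286.
Chebyshev's inequality: Pr(|W − μ| ≥ t) ≤ Var(W)/t² = 286/10404 = 0.0275.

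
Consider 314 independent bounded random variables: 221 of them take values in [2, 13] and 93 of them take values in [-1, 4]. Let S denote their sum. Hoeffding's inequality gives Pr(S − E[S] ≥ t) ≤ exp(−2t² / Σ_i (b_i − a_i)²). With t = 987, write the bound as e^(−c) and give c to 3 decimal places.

67.032

Σ(b_i − a_i)² = 221·11² + 93·5² = 29066.
c = 2t² / 29066 = 2·987² / 29066 = 67.0315.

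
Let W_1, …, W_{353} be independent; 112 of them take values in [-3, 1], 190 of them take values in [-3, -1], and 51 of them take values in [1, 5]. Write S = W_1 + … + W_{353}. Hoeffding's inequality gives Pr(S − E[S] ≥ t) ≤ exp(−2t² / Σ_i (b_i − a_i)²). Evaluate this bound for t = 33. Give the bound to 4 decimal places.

Σ(b_i − a_i)² = 112·4² + 190·2² + 51·4² = 3368.
Exponent = 2·33² / 3368 = 0.64667.
Bound = exp(−0.64667) = 0.52378.

0.5238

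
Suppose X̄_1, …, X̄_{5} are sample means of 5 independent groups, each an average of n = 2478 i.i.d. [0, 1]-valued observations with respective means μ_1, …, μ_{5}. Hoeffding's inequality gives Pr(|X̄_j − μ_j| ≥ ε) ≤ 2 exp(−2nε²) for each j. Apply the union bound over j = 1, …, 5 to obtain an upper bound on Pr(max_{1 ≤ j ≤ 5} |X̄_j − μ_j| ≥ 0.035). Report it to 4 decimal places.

0.0231

Per-experiment Hoeffding bound: 2·exp(−2·2478·0.035²) = 2·exp(−6.07110) = 0.0046173.
Union bound over 5 events: 5·0.0046173 = 0.02309.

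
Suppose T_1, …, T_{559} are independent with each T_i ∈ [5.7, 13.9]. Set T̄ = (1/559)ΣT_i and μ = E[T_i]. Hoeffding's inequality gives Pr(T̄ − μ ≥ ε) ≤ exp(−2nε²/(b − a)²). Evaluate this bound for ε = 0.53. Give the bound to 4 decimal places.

Exponent: 2nε²/(b − a)² = 2·559·0.53² / 8.2² = 4.67053.
Bound = exp(−4.67053) = 0.00937.

0.0094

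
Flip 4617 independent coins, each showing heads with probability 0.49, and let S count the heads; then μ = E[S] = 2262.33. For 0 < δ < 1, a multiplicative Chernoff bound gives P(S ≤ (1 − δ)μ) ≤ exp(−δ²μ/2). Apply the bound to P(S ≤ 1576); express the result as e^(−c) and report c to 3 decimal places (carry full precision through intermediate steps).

Write 1576 = (1 − δ)μ, so δ = 1 − 1576/2262.33 = 0.3033731…
Then the exponent is δ²μ/2 = (μ − 1576)²/(2μ) = 104.107020.

104.107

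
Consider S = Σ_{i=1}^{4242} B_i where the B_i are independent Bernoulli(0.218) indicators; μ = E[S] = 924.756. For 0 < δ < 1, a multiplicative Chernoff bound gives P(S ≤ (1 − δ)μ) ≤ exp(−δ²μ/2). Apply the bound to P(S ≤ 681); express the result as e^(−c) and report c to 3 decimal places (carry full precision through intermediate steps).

Write 681 = (1 − δ)μ, so δ = 1 − 681/924.756 = 0.2635895…
Then the exponent is δ²μ/2 = (μ − 681)²/(2μ) = 32.125765.

32.126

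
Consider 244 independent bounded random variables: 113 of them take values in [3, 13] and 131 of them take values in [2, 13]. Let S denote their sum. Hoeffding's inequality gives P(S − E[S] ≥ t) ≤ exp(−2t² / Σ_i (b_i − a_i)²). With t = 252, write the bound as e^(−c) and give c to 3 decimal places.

Σ(b_i − a_i)² = 113·10² + 131·11² = 27151.
c = 2t² / 27151 = 2·252² / 27151 = 4.6778.

4.678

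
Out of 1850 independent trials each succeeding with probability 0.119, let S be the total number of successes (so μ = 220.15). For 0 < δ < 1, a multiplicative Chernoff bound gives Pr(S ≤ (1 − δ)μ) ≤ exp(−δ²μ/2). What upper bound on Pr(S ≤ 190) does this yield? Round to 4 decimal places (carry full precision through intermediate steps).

0.1269

Write 190 = (1 − δ)μ, so δ = 1 − 190/220.15 = 0.1369521…
Then the exponent is δ²μ/2 = (μ − 190)²/(2μ) = 2.064553.
Bound = exp(−2.064553) = 0.12688.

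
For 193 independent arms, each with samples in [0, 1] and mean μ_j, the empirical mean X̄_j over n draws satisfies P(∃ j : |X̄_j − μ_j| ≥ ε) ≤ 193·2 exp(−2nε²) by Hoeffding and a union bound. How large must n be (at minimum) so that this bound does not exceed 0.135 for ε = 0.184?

118

Need 2·193·exp(−2nε²) ≤ 0.135, i.e. exp(−2nε²) ≤ 0.135/386.
So 2nε² ≥ ln(386/0.135) = 7.958318.
Hence n ≥ 7.958318/(2·0.184²) = 117.532.
The smallest integer n is 118.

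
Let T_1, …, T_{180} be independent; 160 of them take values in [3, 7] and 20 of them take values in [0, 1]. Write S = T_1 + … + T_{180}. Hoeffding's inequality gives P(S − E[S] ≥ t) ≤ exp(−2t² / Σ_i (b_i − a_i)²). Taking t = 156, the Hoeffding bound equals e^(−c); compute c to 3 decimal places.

18.865

Σ(b_i − a_i)² = 160·4² + 20·1² = 2580.
c = 2t² / 2580 = 2·156² / 2580 = 18.8651.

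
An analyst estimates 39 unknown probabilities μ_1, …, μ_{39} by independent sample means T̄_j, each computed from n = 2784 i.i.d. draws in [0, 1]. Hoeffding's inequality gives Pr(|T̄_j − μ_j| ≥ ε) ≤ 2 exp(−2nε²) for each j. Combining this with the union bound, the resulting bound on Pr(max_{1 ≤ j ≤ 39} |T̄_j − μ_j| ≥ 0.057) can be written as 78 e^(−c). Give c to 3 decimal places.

18.090

Union bound over the 39 events: Pr(max_{1 ≤ j ≤ 39} |T̄_j − μ_j| ≥ 0.057) ≤ 39·2·exp(−2nε²) = 78 exp(−2·2784·0.057²).
So c = 2·2784·0.057² = 18.0904.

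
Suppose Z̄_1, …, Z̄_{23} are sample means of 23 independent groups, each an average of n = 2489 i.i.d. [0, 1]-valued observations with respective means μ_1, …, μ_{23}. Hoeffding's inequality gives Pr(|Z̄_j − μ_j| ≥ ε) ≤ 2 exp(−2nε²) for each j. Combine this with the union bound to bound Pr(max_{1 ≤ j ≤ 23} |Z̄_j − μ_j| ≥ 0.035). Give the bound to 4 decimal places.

0.1034

Per-experiment Hoeffding bound: 2·exp(−2·2489·0.035²) = 2·exp(−6.09805) = 0.0044945.
Union bound over 23 events: 23·0.0044945 = 0.10337.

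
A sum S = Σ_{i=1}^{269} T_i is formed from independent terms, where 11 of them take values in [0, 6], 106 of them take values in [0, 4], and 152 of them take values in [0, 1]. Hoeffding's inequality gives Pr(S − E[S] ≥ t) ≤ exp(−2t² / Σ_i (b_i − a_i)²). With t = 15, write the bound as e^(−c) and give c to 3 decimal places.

Σ(b_i − a_i)² = 11·6² + 106·4² + 152·1² = 2244.
c = 2t² / 2244 = 2·15² / 2244 = 0.2005.

0.201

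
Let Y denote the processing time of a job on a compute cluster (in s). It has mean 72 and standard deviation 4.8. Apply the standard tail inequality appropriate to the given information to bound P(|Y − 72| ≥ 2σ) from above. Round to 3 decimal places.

Mean and variance are known, so Chebyshev's inequality applies.
Chebyshev: P(|Y − μ| ≥ t) ≤ Var(Y)/t².
Var(Y) = σ² = 4.8² = 23.04.
t = 2·4.8 = 9.6.
Bound = 23.04 / 92.16 = 0.2500.

0.250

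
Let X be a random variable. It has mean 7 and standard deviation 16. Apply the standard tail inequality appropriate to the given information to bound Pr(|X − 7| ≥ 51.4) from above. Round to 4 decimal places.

0.0969

Mean and variance are known, so Chebyshev's inequality applies.
Chebyshev: Pr(|X − μ| ≥ t) ≤ Var(X)/t².
Var(X) = σ² = 16² = 256.
Bound = 256 / 2641.96 = 0.0969.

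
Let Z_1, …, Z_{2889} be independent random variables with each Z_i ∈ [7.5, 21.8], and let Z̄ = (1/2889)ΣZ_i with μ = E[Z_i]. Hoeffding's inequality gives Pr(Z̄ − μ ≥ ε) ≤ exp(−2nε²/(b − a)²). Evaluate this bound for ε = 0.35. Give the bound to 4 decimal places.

0.0314

Exponent: 2nε²/(b − a)² = 2·2889·0.35² / 14.3² = 3.46132.
Bound = exp(−3.46132) = 0.03139.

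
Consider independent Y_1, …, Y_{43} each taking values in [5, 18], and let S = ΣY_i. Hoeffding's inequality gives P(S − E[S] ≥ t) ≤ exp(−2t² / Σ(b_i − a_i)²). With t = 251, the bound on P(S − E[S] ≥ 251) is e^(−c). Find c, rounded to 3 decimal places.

17.339

Σ(b_i − a_i)² = 43·(13)² = 7267.
c = 2t²/7267 = 2·251²/7267 = 17.3389.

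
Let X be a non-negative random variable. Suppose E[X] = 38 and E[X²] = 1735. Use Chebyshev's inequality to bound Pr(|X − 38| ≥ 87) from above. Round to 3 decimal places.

Var(X) = E[X²] − (E[X])² = 1735 − 1444 = 291.
Chebyshev's inequality: Pr(|X − μ| ≥ t) ≤ Var(X)/t² = 291/7569 = 0.0384.

0.038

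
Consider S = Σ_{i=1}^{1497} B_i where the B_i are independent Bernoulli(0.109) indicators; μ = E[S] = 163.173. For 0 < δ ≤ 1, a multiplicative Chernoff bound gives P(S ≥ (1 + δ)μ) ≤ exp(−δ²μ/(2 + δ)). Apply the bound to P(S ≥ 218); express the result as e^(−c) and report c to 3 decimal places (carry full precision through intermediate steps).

7.886

Write 218 = (1 + δ)μ, so δ = 218/163.173 − 1 = 0.3360053…
Then the exponent is δ²μ/(2 + δ) = (218 − μ)² / (μ·(2 + δ)) = 7.886183.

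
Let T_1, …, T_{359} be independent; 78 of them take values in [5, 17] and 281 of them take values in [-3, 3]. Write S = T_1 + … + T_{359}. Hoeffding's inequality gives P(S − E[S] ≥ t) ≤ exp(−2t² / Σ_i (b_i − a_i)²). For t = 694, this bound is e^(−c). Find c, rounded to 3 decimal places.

Σ(b_i − a_i)² = 78·12² + 281·6² = 21348.
c = 2t² / 21348 = 2·694² / 21348 = 45.1224.

45.122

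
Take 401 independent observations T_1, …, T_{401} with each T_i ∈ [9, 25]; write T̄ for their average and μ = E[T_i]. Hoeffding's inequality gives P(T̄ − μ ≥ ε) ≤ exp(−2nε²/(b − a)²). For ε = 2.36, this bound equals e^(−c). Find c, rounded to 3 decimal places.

17.449

c = 2nε²/(b − a)² = 2·401·2.36² / 16² = 17.4485.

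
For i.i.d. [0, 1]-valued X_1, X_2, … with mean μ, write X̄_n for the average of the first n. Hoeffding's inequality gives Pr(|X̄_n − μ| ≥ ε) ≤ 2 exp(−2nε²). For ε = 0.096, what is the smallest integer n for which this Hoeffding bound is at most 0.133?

Require 2·exp(−2nε²) ≤ 0.133, i.e. 2nε² ≥ ln(2/0.133) = 2.710553.
So n ≥ 2.710553 / (2·0.096²) = 147.057.
The smallest integer n is 148.

148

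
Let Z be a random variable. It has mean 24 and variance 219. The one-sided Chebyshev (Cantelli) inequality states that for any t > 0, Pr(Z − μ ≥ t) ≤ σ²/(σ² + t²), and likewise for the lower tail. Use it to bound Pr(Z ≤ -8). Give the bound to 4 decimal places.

Here σ² = 219 and t = 32, so σ² + t² = 1243.
Cantelli's bound: 219/1243 = 0.1762.

0.1762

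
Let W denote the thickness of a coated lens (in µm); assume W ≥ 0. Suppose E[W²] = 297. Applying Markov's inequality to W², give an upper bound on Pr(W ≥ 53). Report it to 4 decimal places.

0.1057

Since W ≥ 0, the event {W ≥ 53} is the same as {W² ≥ 2809}.
Markov's inequality applied to W² gives Pr(W² ≥ 2809) ≤ E[W²]/2809 = 297/2809 = 0.1057.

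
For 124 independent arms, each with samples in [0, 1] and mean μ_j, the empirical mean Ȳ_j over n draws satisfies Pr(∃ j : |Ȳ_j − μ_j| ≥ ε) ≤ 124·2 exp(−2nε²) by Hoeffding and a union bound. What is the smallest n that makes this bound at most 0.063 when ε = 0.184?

Need 2·124·exp(−2nε²) ≤ 0.063, i.e. exp(−2nε²) ≤ 0.063/248.
So 2nε² ≥ ln(248/0.063) = 8.278049.
Hence n ≥ 8.278049/(2·0.184²) = 122.254.
The smallest integer n is 123.

123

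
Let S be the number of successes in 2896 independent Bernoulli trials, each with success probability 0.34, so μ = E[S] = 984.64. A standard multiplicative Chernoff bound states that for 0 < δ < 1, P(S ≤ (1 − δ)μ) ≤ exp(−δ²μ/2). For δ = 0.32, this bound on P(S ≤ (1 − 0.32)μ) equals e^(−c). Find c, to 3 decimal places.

50.414

c = δ²μ/2 = 0.32²·984.64/2 = 50.4136.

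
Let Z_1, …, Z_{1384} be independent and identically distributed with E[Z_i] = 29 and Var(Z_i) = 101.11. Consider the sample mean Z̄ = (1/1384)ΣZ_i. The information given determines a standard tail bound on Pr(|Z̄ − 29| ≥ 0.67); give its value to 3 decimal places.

0.163

With mean and variance of each term known, Chebyshev's inequality bounds the deviation of the sum (or sample mean).
Var(Z̄) = Var(Z_i)/n = 101.11/1384 = 0.073056.
Chebyshev: Pr(|Z̄ − 29| ≥ 0.67) ≤ Var(Z̄)/(0.67)² = 101.11/(1384·0.67²) = 0.1627.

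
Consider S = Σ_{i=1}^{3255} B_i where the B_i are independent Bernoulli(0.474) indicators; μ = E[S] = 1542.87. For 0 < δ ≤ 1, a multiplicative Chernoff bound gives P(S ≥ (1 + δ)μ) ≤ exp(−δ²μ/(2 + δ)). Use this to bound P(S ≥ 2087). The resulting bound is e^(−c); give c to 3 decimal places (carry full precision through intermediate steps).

81.567

Write 2087 = (1 + δ)μ, so δ = 2087/1542.87 − 1 = 0.3526739…
Then the exponent is δ²μ/(2 + δ) = (2087 − μ)² / (μ·(2 + δ)) = 81.566959.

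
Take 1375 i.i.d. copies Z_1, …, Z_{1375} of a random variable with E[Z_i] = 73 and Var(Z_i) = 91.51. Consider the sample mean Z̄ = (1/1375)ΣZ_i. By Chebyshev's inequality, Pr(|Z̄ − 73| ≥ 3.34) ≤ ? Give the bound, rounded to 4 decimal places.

Var(Z̄) = Var(Z_i)/n = 91.51/1375 = 0.066553.
Chebyshev: Pr(|Z̄ − 73| ≥ 3.34) ≤ Var(Z̄)/(3.34)² = 91.51/(1375·3.34²) = 0.0060.

0.0060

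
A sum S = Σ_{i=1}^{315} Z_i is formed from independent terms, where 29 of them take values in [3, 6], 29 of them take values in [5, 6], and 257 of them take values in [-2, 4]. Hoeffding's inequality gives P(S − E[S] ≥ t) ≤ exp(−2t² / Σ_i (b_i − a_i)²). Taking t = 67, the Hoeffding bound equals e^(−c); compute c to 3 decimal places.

0.941

Σ(b_i − a_i)² = 29·3² + 29·1² + 257·6² = 9542.
c = 2t² / 9542 = 2·67² / 9542 = 0.9409.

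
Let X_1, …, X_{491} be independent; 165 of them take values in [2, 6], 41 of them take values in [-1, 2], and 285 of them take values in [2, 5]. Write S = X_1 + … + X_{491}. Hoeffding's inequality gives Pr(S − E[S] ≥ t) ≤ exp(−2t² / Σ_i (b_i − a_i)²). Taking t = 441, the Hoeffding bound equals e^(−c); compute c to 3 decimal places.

Σ(b_i − a_i)² = 165·4² + 41·3² + 285·3² = 5574.
c = 2t² / 5574 = 2·441² / 5574 = 69.7815.

69.781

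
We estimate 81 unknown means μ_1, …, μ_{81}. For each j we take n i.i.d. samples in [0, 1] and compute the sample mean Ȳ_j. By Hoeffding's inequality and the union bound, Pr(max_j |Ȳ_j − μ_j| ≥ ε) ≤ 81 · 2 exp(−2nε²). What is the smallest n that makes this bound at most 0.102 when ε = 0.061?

991

Need 2·81·exp(−2nε²) ≤ 0.102, i.e. exp(−2nε²) ≤ 0.102/162.
So 2nε² ≥ ln(162/0.102) = 7.370379.
Hence n ≥ 7.370379/(2·0.061²) = 990.376.
The smallest integer n is 991.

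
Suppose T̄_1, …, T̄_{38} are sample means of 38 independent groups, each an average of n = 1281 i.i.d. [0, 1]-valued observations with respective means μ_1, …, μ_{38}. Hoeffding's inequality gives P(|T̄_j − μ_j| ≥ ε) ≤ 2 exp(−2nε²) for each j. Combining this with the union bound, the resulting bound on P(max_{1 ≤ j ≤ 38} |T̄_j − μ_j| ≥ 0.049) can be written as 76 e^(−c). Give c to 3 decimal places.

6.151

Union bound over the 38 events: P(max_{1 ≤ j ≤ 38} |T̄_j − μ_j| ≥ 0.049) ≤ 38·2·exp(−2nε²) = 76 exp(−2·1281·0.049²).
So c = 2·1281·0.049² = 6.1514.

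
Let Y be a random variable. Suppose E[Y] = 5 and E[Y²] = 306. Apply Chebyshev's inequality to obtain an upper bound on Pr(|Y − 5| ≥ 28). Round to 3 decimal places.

Var(Y) = E[Y²] − (E[Y])² = 306 − 25 = 281.
Chebyshev's inequality: Pr(|Y − μ| ≥ t) ≤ Var(Y)/t² = 281/784 = 0.3584.

0.358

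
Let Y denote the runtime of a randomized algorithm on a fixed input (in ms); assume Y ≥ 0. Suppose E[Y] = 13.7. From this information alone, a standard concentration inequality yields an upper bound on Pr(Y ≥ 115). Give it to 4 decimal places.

Only the mean of a non-negative variable is known, so Markov's inequality is the applicable tail bound.
Markov's inequality: for a non-negative random variable, Pr(Y ≥ a) ≤ E[Y]/a.
Here E[Y] = 13.7 and a = 115, so the bound is 13.7/115 = 0.1191.

0.1191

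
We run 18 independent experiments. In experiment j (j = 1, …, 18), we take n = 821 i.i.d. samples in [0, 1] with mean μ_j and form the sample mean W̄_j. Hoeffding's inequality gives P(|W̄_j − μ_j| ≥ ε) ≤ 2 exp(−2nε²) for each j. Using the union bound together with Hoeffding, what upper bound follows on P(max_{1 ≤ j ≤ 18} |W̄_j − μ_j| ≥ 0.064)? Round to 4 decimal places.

0.0432

Per-experiment Hoeffding bound: 2·exp(−2·821·0.064²) = 2·exp(−6.72563) = 0.0023995.
Union bound over 18 events: 18·0.0023995 = 0.04319.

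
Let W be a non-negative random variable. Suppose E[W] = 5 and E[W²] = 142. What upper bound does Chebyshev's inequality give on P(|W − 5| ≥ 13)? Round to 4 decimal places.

Var(W) = E[W²] − (E[W])² = 142 − 25 = 117.
Chebyshev's inequality: P(|W − μ| ≥ t) ≤ Var(W)/t² = 117/169 = 0.6923.

0.6923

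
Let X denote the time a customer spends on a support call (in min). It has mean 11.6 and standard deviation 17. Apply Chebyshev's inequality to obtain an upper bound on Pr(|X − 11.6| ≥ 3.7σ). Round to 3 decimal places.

Chebyshev: Pr(|X − μ| ≥ t) ≤ Var(X)/t².
Var(X) = σ² = 17² = 289.
t = 3.7·17 = 62.9.
Bound = 289 / 3956.41 = 0.0730.

0.073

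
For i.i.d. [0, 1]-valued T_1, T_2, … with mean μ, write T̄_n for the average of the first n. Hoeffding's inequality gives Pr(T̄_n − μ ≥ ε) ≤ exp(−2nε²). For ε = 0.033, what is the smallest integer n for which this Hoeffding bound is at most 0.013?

Require exp(−2nε²) ≤ 0.013, i.e. 2nε² ≥ ln(1/0.013) = 4.342806.
So n ≥ 4.342806 / (2·0.033²) = 1993.942.
The smallest integer n is 1994.

1994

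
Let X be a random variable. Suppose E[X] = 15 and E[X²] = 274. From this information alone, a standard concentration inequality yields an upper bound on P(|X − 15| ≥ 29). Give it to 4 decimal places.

The first two moments determine the variance, so Chebyshev's inequality is the sharpest standard bound available.
Var(X) = E[X²] − (E[X])² = 274 − 225 = 49.
Chebyshev's inequality: P(|X − μ| ≥ t) ≤ Var(X)/t² = 49/841 = 0.0583.

0.0583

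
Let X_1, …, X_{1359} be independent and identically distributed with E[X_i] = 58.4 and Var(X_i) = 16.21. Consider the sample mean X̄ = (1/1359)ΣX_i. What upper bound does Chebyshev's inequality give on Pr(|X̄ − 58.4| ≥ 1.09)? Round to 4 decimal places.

Var(X̄) = Var(X_i)/n = 16.21/1359 = 0.011928.
Chebyshev: Pr(|X̄ − 58.4| ≥ 1.09) ≤ Var(X̄)/(1.09)² = 16.21/(1359·1.09²) = 0.0100.

0.0100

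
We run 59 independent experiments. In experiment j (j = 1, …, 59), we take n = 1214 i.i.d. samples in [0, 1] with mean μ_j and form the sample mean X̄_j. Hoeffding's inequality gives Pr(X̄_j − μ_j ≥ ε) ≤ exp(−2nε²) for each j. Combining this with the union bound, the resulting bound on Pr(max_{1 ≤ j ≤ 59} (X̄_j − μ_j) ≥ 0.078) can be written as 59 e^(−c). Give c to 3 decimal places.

14.772

Union bound over the 59 events: Pr(max_{1 ≤ j ≤ 59} (X̄_j − μ_j) ≥ 0.078) ≤ 59·exp(−2nε²) = 59 exp(−2·1214·0.078²).
So c = 2·1214·0.078² = 14.7720.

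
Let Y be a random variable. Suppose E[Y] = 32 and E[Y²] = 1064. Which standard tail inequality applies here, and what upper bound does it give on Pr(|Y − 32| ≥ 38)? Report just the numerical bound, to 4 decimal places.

0.0277

The first two moments determine the variance, so Chebyshev's inequality is the sharpest standard bound available.
Var(Y) = E[Y²] − (E[Y])² = 1064 − 1024 = 40.
Chebyshev's inequality: Pr(|Y − μ| ≥ t) ≤ Var(Y)/t² = 40/1444 = 0.0277.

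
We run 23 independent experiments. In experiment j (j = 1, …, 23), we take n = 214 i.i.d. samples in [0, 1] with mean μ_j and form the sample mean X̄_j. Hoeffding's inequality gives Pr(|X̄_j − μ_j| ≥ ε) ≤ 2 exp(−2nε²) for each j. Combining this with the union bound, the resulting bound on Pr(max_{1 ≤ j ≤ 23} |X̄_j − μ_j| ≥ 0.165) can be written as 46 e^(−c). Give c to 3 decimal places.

11.652

Union bound over the 23 events: Pr(max_{1 ≤ j ≤ 23} |X̄_j − μ_j| ≥ 0.165) ≤ 23·2·exp(−2nε²) = 46 exp(−2·214·0.165²).
So c = 2·214·0.165² = 11.6523.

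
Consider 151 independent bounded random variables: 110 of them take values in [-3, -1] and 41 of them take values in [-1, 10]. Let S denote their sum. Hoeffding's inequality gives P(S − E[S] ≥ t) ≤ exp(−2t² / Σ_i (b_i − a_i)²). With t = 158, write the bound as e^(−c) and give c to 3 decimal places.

9.244

Σ(b_i − a_i)² = 110·2² + 41·11² = 5401.
c = 2t² / 5401 = 2·158² / 5401 = 9.2442.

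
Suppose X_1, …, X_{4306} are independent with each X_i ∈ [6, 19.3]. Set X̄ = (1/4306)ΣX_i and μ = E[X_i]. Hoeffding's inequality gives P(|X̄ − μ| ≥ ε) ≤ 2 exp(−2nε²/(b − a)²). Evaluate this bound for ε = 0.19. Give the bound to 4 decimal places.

0.3449

Exponent: 2nε²/(b − a)² = 2·4306·0.19² / 13.3² = 1.75755.
Bound = 2·exp(−1.75755) = 0.34493.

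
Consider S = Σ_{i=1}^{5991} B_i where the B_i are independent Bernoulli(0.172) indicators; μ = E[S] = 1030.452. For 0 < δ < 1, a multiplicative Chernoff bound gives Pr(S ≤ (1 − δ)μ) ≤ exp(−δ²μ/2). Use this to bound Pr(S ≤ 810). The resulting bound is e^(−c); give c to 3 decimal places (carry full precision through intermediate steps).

23.581

Write 810 = (1 − δ)μ, so δ = 1 − 810/1030.452 = 0.2139372…
Then the exponent is δ²μ/2 = (μ − 810)²/(2μ) = 23.581440.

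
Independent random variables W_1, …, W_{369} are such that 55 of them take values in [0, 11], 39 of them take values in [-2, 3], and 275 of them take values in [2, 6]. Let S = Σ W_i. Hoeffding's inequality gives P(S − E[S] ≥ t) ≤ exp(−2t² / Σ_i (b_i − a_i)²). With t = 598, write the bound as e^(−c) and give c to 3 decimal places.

59.452

Σ(b_i − a_i)² = 55·11² + 39·5² + 275·4² = 12030.
c = 2t² / 12030 = 2·598² / 12030 = 59.4520.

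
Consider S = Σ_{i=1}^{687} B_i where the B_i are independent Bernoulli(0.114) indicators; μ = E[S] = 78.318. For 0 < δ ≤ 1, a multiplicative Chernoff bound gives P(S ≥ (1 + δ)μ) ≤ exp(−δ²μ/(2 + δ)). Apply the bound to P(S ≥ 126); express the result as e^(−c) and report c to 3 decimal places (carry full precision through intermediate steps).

11.128

Write 126 = (1 + δ)μ, so δ = 126/78.318 − 1 = 0.6088256…
Then the exponent is δ²μ/(2 + δ) = (126 − μ)² / (μ·(2 + δ)) = 11.127620.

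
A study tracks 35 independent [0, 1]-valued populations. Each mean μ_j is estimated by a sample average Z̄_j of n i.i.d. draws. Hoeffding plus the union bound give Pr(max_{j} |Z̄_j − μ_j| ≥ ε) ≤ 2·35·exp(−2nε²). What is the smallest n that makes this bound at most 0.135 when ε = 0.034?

Need 2·35·exp(−2nε²) ≤ 0.135, i.e. exp(−2nε²) ≤ 0.135/70.
So 2nε² ≥ ln(70/0.135) = 6.250976.
Hence n ≥ 6.250976/(2·0.034²) = 2703.709.
The smallest integer n is 2704.

2704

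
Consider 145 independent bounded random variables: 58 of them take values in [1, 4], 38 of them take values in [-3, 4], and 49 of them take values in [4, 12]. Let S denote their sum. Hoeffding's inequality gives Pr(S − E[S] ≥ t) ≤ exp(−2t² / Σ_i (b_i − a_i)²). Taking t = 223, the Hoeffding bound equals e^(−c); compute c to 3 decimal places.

18.018

Σ(b_i − a_i)² = 58·3² + 38·7² + 49·8² = 5520.
c = 2t² / 5520 = 2·223² / 5520 = 18.0178.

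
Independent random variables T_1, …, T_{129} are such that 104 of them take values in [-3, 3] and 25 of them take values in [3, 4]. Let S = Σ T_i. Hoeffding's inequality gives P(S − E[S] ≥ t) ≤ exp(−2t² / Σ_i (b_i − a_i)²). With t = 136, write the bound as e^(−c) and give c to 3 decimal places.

9.815

Σ(b_i − a_i)² = 104·6² + 25·1² = 3769.
c = 2t² / 3769 = 2·136² / 3769 = 9.8148.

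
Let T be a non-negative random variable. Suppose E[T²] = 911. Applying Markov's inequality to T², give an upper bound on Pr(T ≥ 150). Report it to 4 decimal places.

Since T ≥ 0, the event {T ≥ 150} is the same as {T² ≥ 22500}.
Markov's inequality applied to T² gives Pr(T² ≥ 22500) ≤ E[T²]/22500 = 911/22500 = 0.0405.

0.0405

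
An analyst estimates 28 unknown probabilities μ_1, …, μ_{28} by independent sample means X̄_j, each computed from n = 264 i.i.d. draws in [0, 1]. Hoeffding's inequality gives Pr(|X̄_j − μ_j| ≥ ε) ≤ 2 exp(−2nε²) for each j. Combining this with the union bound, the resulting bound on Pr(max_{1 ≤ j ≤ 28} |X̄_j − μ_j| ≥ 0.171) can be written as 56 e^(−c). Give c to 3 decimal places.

Union bound over the 28 events: Pr(max_{1 ≤ j ≤ 28} |X̄_j − μ_j| ≥ 0.171) ≤ 28·2·exp(−2nε²) = 56 exp(−2·264·0.171²).
So c = 2·264·0.171² = 15.4392.

15.439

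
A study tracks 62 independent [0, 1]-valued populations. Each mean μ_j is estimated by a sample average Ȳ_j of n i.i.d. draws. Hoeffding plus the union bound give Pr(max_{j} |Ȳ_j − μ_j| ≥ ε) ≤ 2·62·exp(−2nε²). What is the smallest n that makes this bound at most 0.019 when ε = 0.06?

Need 2·62·exp(−2nε²) ≤ 0.019, i.e. exp(−2nε²) ≤ 0.019/124.
So 2nε² ≥ ln(124/0.019) = 8.783598.
Hence n ≥ 8.783598/(2·0.06²) = 1219.944.
The smallest integer n is 1220.

1220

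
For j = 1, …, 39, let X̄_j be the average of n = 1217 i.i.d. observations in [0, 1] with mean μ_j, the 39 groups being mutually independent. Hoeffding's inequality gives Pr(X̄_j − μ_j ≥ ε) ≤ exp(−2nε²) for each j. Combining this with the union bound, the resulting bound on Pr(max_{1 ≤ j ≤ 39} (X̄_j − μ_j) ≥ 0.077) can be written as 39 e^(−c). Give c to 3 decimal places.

Union bound over the 39 events: Pr(max_{1 ≤ j ≤ 39} (X̄_j − μ_j) ≥ 0.077) ≤ 39·exp(−2nε²) = 39 exp(−2·1217·0.077²).
So c = 2·1217·0.077² = 14.4312.

14.431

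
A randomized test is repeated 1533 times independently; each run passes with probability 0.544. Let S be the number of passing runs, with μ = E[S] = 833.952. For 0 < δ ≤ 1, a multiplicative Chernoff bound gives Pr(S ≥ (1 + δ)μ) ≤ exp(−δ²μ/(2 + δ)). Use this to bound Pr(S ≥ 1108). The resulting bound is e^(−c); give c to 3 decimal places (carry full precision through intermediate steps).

38.674

Write 1108 = (1 + δ)μ, so δ = 1108/833.952 − 1 = 0.3286136…
Then the exponent is δ²μ/(2 + δ) = (1108 − μ)² / (μ·(2 + δ)) = 38.673616.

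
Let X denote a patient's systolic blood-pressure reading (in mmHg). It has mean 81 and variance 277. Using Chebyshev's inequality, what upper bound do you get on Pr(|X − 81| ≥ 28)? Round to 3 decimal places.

Chebyshev: Pr(|X − μ| ≥ t) ≤ Var(X)/t².
Bound = 277 / 784 = 0.3533.

0.353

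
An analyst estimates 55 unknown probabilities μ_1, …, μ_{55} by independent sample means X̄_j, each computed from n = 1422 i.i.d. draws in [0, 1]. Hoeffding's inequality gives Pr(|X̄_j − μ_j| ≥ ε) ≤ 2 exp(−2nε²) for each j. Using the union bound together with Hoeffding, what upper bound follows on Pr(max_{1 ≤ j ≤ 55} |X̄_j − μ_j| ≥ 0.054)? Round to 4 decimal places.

0.0275

Per-experiment Hoeffding bound: 2·exp(−2·1422·0.054²) = 2·exp(−8.29310) = 0.00050047.
Union bound over 55 events: 55·0.00050047 = 0.02753.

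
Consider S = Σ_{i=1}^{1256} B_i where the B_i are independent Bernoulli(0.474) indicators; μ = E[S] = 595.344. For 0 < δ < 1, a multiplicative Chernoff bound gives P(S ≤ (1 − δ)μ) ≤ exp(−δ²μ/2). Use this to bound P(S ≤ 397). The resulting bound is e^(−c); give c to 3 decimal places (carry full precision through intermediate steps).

33.040

Write 397 = (1 − δ)μ, so δ = 1 − 397/595.344 = 0.3331586…
Then the exponent is δ²μ/2 = (μ − 397)²/(2μ) = 33.040009.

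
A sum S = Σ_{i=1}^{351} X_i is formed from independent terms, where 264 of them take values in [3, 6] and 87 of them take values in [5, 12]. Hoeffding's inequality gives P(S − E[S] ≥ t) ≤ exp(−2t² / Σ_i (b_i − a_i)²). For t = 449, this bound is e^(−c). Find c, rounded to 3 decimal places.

60.732

Σ(b_i − a_i)² = 264·3² + 87·7² = 6639.
c = 2t² / 6639 = 2·449² / 6639 = 60.7323.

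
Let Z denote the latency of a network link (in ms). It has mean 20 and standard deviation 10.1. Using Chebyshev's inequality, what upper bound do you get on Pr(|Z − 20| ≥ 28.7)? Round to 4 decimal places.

Chebyshev: Pr(|Z − μ| ≥ t) ≤ Var(Z)/t².
Var(Z) = σ² = 10.1² = 102.01.
Bound = 102.01 / 823.69 = 0.1238.

0.1238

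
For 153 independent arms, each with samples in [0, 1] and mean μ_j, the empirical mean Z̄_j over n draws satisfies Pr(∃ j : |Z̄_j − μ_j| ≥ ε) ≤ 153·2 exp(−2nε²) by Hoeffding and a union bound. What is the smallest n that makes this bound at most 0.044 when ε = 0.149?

Need 2·153·exp(−2nε²) ≤ 0.044, i.e. exp(−2nε²) ≤ 0.044/306.
So 2nε² ≥ ln(306/0.044) = 8.847151.
Hence n ≥ 8.847151/(2·0.149²) = 199.251.
The smallest integer n is 200.

200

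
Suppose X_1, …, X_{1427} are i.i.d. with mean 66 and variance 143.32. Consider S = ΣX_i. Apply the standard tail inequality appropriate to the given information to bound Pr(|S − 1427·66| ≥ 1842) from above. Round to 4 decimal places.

With mean and variance of each term known, Chebyshev's inequality bounds the deviation of the sum (or sample mean).
Var(S) = n·Var(X_i) = 1427·143.32 = 204517.64.
Chebyshev: Pr(|S − 1427·66| ≥ 1842) ≤ Var(S)/1842² = 204517.64/3392964 = 0.0603.

0.0603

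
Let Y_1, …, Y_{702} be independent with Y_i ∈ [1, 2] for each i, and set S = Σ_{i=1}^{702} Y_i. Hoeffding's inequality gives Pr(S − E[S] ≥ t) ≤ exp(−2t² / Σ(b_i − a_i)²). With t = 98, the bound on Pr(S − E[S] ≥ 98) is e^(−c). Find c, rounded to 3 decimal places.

27.362

Σ(b_i − a_i)² = 702·(1)² = 702.
c = 2t²/702 = 2·98²/702 = 27.3618.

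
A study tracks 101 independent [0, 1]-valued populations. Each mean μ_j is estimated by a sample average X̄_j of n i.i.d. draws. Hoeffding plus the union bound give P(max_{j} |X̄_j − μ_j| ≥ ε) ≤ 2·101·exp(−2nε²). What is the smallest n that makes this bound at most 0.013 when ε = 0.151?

212

Need 2·101·exp(−2nε²) ≤ 0.013, i.e. exp(−2nε²) ≤ 0.013/202.
So 2nε² ≥ ln(202/0.013) = 9.651074.
Hence n ≥ 9.651074/(2·0.151²) = 211.637.
The smallest integer n is 212.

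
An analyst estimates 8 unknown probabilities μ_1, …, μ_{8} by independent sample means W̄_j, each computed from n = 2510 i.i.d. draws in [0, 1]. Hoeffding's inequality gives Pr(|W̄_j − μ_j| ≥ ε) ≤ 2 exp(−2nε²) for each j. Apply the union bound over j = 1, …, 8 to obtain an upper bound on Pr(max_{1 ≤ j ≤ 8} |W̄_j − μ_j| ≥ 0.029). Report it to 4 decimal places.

0.2348

Per-experiment Hoeffding bound: 2·exp(−2·2510·0.029²) = 2·exp(−4.22182) = 0.029344.
Union bound over 8 events: 8·0.029344 = 0.23475.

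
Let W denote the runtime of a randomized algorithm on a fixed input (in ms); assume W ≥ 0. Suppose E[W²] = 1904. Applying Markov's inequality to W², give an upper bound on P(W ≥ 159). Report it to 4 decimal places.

0.0753

Since W ≥ 0, the event {W ≥ 159} is the same as {W² ≥ 25281}.
Markov's inequality applied to W² gives P(W² ≥ 25281) ≤ E[W²]/25281 = 1904/25281 = 0.0753.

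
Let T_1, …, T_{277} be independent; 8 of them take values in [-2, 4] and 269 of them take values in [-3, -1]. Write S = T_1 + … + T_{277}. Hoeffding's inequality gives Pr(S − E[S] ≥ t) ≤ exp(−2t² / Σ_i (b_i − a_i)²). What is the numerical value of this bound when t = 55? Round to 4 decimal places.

0.0118

Σ(b_i − a_i)² = 8·6² + 269·2² = 1364.
Exponent = 2·55² / 1364 = 4.43548.
Bound = exp(−4.43548) = 0.01185.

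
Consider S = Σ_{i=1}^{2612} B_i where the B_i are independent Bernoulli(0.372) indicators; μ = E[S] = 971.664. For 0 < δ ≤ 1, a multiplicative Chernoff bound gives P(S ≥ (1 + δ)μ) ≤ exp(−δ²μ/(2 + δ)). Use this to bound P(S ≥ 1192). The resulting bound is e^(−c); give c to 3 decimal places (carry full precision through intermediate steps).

Write 1192 = (1 + δ)μ, so δ = 1192/971.664 − 1 = 0.2267615…
Then the exponent is δ²μ/(2 + δ) = (1192 − μ)² / (μ·(2 + δ)) = 22.437843.

22.438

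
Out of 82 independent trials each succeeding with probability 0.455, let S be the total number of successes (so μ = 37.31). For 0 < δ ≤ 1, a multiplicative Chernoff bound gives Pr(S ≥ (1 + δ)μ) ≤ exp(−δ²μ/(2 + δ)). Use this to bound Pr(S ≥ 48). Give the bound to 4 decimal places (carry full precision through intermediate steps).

0.2620

Write 48 = (1 + δ)μ, so δ = 48/37.31 − 1 = 0.2865184…
Then the exponent is δ²μ/(2 + δ) = (48 − μ)² / (μ·(2 + δ)) = 1.339539.
Bound = exp(−1.339539) = 0.26197.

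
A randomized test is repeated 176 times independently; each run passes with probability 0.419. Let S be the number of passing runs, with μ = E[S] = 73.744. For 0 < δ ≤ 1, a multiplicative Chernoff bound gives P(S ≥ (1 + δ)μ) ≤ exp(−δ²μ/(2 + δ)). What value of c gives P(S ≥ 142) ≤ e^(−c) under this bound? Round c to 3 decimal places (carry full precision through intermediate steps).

21.594

Write 142 = (1 + δ)μ, so δ = 142/73.744 − 1 = 0.9255804…
Then the exponent is δ²μ/(2 + δ) = (142 − μ)² / (μ·(2 + δ)) = 21.594489.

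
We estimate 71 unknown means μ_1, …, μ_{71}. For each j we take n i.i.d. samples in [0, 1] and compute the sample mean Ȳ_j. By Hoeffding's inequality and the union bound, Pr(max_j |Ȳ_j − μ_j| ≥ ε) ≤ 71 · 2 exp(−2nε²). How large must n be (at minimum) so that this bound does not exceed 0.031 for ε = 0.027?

5782

Need 2·71·exp(−2nε²) ≤ 0.031, i.e. exp(−2nε²) ≤ 0.031/142.
So 2nε² ≥ ln(142/0.031) = 8.429595.
Hence n ≥ 8.429595/(2·0.027²) = 5781.615.
The smallest integer n is 5782.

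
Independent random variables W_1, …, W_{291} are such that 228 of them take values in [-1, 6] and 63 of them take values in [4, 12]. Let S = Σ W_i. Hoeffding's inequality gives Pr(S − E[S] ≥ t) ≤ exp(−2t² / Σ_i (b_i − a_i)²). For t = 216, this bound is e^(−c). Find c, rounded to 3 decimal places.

6.137

Σ(b_i − a_i)² = 228·7² + 63·8² = 15204.
c = 2t² / 15204 = 2·216² / 15204 = 6.1373.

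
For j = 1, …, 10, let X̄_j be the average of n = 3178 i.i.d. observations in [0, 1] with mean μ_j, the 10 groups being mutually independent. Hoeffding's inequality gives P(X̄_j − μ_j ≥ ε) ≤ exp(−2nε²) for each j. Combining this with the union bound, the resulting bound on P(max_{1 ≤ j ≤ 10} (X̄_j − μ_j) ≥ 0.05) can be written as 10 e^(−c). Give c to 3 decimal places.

Union bound over the 10 events: P(max_{1 ≤ j ≤ 10} (X̄_j − μ_j) ≥ 0.05) ≤ 10·exp(−2nε²) = 10 exp(−2·3178·0.05²).
So c = 2·3178·0.05² = 15.8900.

15.890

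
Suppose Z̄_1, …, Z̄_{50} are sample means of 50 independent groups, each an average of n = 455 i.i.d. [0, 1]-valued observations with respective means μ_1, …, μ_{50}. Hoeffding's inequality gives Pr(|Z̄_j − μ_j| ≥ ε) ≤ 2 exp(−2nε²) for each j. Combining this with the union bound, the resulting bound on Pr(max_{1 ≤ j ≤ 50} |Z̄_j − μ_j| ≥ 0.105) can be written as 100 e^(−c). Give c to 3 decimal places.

10.033

Union bound over the 50 events: Pr(max_{1 ≤ j ≤ 50} |Z̄_j − μ_j| ≥ 0.105) ≤ 50·2·exp(−2nε²) = 100 exp(−2·455·0.105²).
So c = 2·455·0.105² = 10.0328.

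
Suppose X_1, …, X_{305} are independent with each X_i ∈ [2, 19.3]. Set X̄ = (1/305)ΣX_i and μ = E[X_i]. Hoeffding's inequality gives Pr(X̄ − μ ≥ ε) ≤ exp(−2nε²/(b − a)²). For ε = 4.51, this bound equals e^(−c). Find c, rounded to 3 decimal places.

c = 2nε²/(b − a)² = 2·305·4.51² / 17.3² = 41.4563.

41.456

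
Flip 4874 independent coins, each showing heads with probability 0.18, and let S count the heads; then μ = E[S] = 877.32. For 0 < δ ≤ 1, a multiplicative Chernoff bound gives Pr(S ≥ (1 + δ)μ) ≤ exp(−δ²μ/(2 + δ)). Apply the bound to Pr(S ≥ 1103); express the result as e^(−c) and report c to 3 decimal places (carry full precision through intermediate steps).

Write 1103 = (1 + δ)μ, so δ = 1103/877.32 − 1 = 0.257238…
Then the exponent is δ²μ/(2 + δ) = (1103 − μ)² / (μ·(2 + δ)) = 25.718804.

25.719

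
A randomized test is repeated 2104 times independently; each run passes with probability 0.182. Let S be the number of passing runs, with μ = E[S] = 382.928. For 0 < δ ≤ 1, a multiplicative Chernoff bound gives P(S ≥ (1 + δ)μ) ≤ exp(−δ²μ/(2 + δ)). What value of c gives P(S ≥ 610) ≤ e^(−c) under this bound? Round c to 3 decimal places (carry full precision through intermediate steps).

51.929

Write 610 = (1 + δ)μ, so δ = 610/382.928 − 1 = 0.5929888…
Then the exponent is δ²μ/(2 + δ) = (610 − μ)² / (μ·(2 + δ)) = 51.928935.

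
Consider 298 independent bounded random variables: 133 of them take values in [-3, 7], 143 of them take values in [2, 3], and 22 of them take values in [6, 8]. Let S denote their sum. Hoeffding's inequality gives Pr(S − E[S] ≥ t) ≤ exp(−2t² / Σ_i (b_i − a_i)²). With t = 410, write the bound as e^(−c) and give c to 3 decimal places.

Σ(b_i − a_i)² = 133·10² + 143·1² + 22·2² = 13531.
c = 2t² / 13531 = 2·410² / 13531 = 24.8466.

24.847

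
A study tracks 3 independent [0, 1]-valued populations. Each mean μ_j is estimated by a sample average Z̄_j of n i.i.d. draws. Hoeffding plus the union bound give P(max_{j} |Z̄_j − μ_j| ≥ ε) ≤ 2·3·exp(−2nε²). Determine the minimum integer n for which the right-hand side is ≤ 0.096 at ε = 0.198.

53

Need 2·3·exp(−2nε²) ≤ 0.096, i.e. exp(−2nε²) ≤ 0.096/6.
So 2nε² ≥ ln(6/0.096) = 4.135167.
Hence n ≥ 4.135167/(2·0.198²) = 52.739.
The smallest integer n is 53.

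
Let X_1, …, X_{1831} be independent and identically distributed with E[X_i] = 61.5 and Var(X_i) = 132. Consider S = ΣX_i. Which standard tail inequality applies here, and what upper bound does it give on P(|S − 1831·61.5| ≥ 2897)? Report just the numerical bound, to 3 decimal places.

0.029

With mean and variance of each term known, Chebyshev's inequality bounds the deviation of the sum (or sample mean).
Var(S) = n·Var(X_i) = 1831·132 = 241692.
Chebyshev: P(|S − 1831·61.5| ≥ 2897) ≤ Var(S)/2897² = 241692/8392609 = 0.0288.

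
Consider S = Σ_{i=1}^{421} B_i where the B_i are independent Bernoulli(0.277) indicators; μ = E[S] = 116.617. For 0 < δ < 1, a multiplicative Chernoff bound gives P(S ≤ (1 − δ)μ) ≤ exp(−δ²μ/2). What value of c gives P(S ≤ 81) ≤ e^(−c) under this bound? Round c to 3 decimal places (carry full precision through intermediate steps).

5.439

Write 81 = (1 − δ)μ, so δ = 1 − 81/116.617 = 0.3054186…
Then the exponent is δ²μ/2 = (μ − 81)²/(2μ) = 5.439047.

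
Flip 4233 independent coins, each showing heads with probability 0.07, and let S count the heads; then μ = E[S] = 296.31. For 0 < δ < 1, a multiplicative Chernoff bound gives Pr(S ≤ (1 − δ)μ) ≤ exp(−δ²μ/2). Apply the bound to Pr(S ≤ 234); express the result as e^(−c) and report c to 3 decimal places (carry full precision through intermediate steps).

Write 234 = (1 − δ)μ, so δ = 1 − 234/296.31 = 0.2102865…
Then the exponent is δ²μ/2 = (μ − 234)²/(2μ) = 6.551477.

6.551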